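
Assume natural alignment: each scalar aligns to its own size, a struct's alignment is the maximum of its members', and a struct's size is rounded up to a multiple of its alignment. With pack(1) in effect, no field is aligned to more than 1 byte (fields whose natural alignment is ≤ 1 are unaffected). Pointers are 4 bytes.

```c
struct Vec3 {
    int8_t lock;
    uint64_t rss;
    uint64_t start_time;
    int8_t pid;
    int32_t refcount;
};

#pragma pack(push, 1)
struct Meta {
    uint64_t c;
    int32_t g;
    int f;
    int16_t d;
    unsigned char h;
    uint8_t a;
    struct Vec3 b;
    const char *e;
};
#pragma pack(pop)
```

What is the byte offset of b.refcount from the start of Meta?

48

Vec3: 0..1  lock  (1B, 1-aligned); 1..8  -- padding (7B); 8..16  rss  (8B, 8-aligned); 16..24  start_time  (8B, 8-aligned); 24..25  pid  (1B, 1-aligned); 25..28  -- padding (3B); 28..32  refcount  (4B, 4-aligned); sizeof = 32, alignof = 8
0..8  c  (8B, 1-aligned)
8..12  g  (4B, 1-aligned)
12..16  f  (4B, 1-aligned)
16..18  d  (2B, 1-aligned)
18..19  h  (1B, 1-aligned)
19..20  a  (1B, 1-aligned)
20..52  b  (32B, 1-aligned)
within Vec3: refcount at 28
20 + 28 = 48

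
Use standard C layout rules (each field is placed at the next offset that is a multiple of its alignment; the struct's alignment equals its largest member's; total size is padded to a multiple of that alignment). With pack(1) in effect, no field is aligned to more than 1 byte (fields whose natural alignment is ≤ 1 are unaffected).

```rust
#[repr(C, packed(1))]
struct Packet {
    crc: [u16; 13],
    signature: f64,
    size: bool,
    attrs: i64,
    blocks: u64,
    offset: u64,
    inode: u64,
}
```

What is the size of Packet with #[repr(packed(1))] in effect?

@0: crc [26B, align 1] → 26
@26: signature [8B, align 1] → 34
@34: size [1B, align 1] → 35
@35: attrs [8B, align 1] → 43
@43: blocks [8B, align 1] → 51
@51: offset [8B, align 1] → 59
@59: inode [8B, align 1] → 67
size 67, align 1

67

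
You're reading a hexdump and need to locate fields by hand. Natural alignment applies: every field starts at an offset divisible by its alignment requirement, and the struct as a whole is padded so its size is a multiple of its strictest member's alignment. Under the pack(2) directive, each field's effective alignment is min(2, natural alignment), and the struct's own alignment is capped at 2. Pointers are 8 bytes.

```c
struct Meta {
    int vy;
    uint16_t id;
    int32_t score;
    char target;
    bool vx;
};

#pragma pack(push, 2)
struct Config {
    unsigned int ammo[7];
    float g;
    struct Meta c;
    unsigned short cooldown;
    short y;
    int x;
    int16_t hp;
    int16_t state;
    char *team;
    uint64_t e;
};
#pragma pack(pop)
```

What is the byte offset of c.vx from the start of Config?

45

Meta: @0: vy [4B, align 4] → 4; @4: id [2B, align 2] → 6; +2 pad (align 4); @8: score [4B, align 4] → 12; @12: target [1B, align 1] → 13; @13: vx [1B, align 1] → 14; +2 tail pad (align 4); size 16, align 4
@0: ammo [28B, align 2] → 28
@28: g [4B, align 2] → 32
@32: c [16B, align 2] → 48
within Meta: vx at 13
32 + 13 = 45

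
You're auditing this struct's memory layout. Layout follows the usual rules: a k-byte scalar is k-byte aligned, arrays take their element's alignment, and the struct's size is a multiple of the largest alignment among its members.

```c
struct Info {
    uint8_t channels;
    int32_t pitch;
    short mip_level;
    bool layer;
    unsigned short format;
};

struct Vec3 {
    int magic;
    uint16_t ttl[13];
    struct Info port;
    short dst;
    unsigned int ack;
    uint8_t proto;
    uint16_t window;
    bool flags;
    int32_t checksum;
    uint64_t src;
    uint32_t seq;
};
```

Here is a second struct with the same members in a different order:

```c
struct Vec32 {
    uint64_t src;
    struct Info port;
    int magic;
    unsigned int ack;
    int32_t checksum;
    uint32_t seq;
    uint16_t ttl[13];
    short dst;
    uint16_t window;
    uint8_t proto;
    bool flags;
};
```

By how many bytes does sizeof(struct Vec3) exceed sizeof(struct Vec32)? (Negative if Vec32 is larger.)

16

Info: 0..1  channels  (1B, 1-aligned); 1..4  -- padding (3B); 4..8  pitch  (4B, 4-aligned); 8..10  mip_level  (2B, 2-aligned); 10..11  layer  (1B, 1-aligned); 11..12  -- padding (1B); 12..14  format  (2B, 2-aligned); 14..16  -- tail padding (2B); sizeof = 16, alignof = 4
0..4  magic  (4B, 4-aligned)
4..30  ttl  (26B, 2-aligned)
30..32  -- padding (2B)
32..48  port  (16B, 4-aligned)
48..50  dst  (2B, 2-aligned)
50..52  -- padding (2B)
52..56  ack  (4B, 4-aligned)
56..57  proto  (1B, 1-aligned)
57..58  -- padding (1B)
58..60  window  (2B, 2-aligned)
60..61  flags  (1B, 1-aligned)
61..64  -- padding (3B)
64..68  checksum  (4B, 4-aligned)
68..72  -- padding (4B)
72..80  src  (8B, 8-aligned)
80..84  seq  (4B, 4-aligned)
84..88  -- tail padding (4B)
sizeof = 88, alignof = 8
— Vec32 —
0..8  src  (8B, 8-aligned)
8..24  port  (16B, 4-aligned)
24..28  magic  (4B, 4-aligned)
28..32  ack  (4B, 4-aligned)
32..36  checksum  (4B, 4-aligned)
36..40  seq  (4B, 4-aligned)
40..66  ttl  (26B, 2-aligned)
66..68  dst  (2B, 2-aligned)
68..70  window  (2B, 2-aligned)
70..71  proto  (1B, 1-aligned)
71..72  flags  (1B, 1-aligned)
sizeof = 72, alignof = 8
88 − 72 = 16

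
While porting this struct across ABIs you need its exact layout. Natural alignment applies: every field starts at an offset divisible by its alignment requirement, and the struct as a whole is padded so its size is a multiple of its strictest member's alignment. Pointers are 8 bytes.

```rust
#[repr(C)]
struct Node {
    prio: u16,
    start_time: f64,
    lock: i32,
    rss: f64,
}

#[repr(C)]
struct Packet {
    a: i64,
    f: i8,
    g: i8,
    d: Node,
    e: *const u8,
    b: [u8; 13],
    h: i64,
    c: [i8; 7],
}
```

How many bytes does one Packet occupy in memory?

Node: @0: prio [2B, align 2] → 2; +6 pad (align 8); @8: start_time [8B, align 8] → 16; @16: lock [4B, align 4] → 20; +4 pad (align 8); @24: rss [8B, align 8] → 32; size 32, align 8
@0: a [8B, align 8] → 8
@8: f [1B, align 1] → 9
@9: g [1B, align 1] → 10
+6 pad (align 8)
@16: d [32B, align 8] → 48
@48: e [8B, align 8] → 56
@56: b [13B, align 1] → 69
+3 pad (align 8)
@72: h [8B, align 8] → 80
@80: c [7B, align 1] → 87
+1 tail pad (align 8)
size 88, align 8

88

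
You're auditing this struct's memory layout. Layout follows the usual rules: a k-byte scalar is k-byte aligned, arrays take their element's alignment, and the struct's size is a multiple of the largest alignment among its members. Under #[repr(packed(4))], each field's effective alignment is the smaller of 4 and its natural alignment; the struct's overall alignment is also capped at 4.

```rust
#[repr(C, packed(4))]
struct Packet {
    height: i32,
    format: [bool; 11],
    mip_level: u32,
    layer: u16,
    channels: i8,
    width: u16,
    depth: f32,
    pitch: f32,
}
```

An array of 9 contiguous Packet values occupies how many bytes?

0..4  height  (4B, 4-aligned)
4..15  format  (11B, 1-aligned)
15..16  -- padding (1B)
16..20  mip_level  (4B, 4-aligned)
20..22  layer  (2B, 2-aligned)
22..23  channels  (1B, 1-aligned)
23..24  -- padding (1B)
24..26  width  (2B, 2-aligned)
26..28  -- padding (2B)
28..32  depth  (4B, 4-aligned)
32..36  pitch  (4B, 4-aligned)
sizeof = 36, alignof = 4
array of 9: 9 × 36 = 324

324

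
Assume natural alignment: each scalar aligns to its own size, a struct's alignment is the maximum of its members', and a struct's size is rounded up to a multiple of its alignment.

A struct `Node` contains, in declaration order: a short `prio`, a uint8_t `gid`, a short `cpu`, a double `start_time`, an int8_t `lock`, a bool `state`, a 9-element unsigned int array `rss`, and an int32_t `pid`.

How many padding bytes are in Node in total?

0..2  prio  (2B, 2-aligned)
2..3  gid  (1B, 1-aligned)
3..4  -- padding (1B)
4..6  cpu  (2B, 2-aligned)
6..8  -- padding (2B)
8..16  start_time  (8B, 8-aligned)
16..17  lock  (1B, 1-aligned)
17..18  state  (1B, 1-aligned)
18..20  -- padding (2B)
20..56  rss  (36B, 4-aligned)
56..60  pid  (4B, 4-aligned)
60..64  -- tail padding (4B)
sizeof = 64, alignof = 8
data bytes 55, size 64 → padding 9

9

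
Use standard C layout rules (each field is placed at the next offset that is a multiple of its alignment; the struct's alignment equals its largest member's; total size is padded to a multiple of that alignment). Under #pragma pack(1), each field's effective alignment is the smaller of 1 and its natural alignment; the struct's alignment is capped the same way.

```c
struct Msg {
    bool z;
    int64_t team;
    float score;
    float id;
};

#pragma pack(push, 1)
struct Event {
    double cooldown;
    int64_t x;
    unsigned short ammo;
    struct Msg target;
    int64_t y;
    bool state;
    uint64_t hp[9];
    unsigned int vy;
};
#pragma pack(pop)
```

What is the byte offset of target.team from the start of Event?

Msg: z at 0 (size 1, align 1) → ends 1; pad 7 to align 8 for team; team at 8 (size 8, align 8) → ends 16; score at 16 (size 4, align 4) → ends 20; id at 20 (size 4, align 4) → ends 24; total 24 bytes, alignment 8
cooldown at 0 (size 8, align 1) → ends 8
x at 8 (size 8, align 1) → ends 16
ammo at 16 (size 2, align 1) → ends 18
target at 18 (size 24, align 1) → ends 42
within Msg: team at 8
18 + 8 = 26

26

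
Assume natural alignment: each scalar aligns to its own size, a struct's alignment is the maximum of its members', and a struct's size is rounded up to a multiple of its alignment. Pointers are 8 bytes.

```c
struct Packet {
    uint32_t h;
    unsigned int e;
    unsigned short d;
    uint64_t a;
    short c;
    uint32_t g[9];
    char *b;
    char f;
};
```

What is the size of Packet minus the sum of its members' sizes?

h at 0 (size 4, align 4) → ends 4
e at 4 (size 4, align 4) → ends 8
d at 8 (size 2, align 2) → ends 10
pad 6 to align 8 for a
a at 16 (size 8, align 8) → ends 24
c at 24 (size 2, align 2) → ends 26
pad 2 to align 4 for g
g at 28 (size 36, align 4) → ends 64
b at 64 (size 8, align 8) → ends 72
f at 72 (size 1, align 1) → ends 73
tail pad 7 to reach multiple of 8
total 80 bytes, alignment 8
data bytes 65, size 80 → padding 15

15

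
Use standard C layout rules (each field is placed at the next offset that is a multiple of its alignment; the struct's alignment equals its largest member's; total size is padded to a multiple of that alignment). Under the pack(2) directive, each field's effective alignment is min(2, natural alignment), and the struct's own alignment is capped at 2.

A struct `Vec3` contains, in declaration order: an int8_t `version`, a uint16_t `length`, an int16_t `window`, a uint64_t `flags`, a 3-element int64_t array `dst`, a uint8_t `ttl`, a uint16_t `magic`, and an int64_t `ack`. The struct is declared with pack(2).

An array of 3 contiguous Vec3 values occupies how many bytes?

150

0..1  version  (1B, 1-aligned)
1..2  -- padding (1B)
2..4  length  (2B, 2-aligned)
4..6  window  (2B, 2-aligned)
6..14  flags  (8B, 2-aligned)
14..38  dst  (24B, 2-aligned)
38..39  ttl  (1B, 1-aligned)
39..40  -- padding (1B)
40..42  magic  (2B, 2-aligned)
42..50  ack  (8B, 2-aligned)
sizeof = 50, alignof = 2
array of 3: 3 × 50 = 150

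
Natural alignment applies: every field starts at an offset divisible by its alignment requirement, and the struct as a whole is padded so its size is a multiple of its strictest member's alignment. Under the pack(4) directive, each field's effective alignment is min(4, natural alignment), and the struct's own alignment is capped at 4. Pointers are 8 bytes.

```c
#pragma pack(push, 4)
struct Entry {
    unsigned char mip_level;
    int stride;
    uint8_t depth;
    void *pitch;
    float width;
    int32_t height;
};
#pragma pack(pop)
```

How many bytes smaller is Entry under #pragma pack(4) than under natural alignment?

4

natural layout:
  0..1  mip_level  (1B, 1-aligned)
  1..4  -- padding (3B)
  4..8  stride  (4B, 4-aligned)
  8..9  depth  (1B, 1-aligned)
  9..16  -- padding (7B)
  16..24  pitch  (8B, 8-aligned)
  24..28  width  (4B, 4-aligned)
  28..32  height  (4B, 4-aligned)
  sizeof = 32, alignof = 8
packed(4) layout:
  0..1  mip_level  (1B, 1-aligned)
  1..4  -- padding (3B)
  4..8  stride  (4B, 4-aligned)
  8..9  depth  (1B, 1-aligned)
  9..12  -- padding (3B)
  12..20  pitch  (8B, 4-aligned)
  20..24  width  (4B, 4-aligned)
  24..28  height  (4B, 4-aligned)
  sizeof = 28, alignof = 4
32 − 28 = 4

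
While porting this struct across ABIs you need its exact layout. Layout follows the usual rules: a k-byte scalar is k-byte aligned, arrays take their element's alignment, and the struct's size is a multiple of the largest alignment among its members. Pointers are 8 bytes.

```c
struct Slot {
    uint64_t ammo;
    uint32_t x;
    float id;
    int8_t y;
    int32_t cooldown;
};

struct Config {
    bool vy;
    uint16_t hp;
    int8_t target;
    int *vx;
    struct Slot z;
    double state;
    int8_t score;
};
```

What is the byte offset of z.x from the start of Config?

Slot: @0: ammo [8B, align 8] → 8; @8: x [4B, align 4] → 12; @12: id [4B, align 4] → 16; @16: y [1B, align 1] → 17; +3 pad (align 4); @20: cooldown [4B, align 4] → 24; size 24, align 8
@0: vy [1B, align 1] → 1
+1 pad (align 2)
@2: hp [2B, align 2] → 4
@4: target [1B, align 1] → 5
+3 pad (align 8)
@8: vx [8B, align 8] → 16
@16: z [24B, align 8] → 40
within Slot: x at 8
16 + 8 = 24

24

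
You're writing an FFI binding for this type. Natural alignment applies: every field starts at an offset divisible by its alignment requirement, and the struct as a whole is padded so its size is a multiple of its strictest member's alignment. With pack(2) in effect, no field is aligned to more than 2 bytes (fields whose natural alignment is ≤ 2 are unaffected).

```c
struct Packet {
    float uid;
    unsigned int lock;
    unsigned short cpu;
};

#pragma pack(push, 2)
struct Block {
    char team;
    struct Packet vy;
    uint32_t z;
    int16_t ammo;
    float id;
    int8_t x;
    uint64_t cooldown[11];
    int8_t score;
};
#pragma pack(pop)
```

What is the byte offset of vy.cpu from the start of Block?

Packet: 0..4  uid  (4B, 4-aligned); 4..8  lock  (4B, 4-aligned); 8..10  cpu  (2B, 2-aligned); 10..12  -- tail padding (2B); sizeof = 12, alignof = 4
0..1  team  (1B, 1-aligned)
1..2  -- padding (1B)
2..14  vy  (12B, 2-aligned)
within Packet: cpu at 8
2 + 8 = 10

10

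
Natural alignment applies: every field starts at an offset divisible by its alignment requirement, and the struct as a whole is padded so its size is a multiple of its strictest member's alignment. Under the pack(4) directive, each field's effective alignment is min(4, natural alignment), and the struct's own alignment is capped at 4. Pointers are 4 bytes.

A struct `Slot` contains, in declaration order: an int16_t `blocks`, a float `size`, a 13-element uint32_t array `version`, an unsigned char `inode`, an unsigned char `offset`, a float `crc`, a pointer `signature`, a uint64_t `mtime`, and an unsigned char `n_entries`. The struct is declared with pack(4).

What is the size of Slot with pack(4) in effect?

84

0..2  blocks  (2B, 2-aligned)
2..4  -- padding (2B)
4..8  size  (4B, 4-aligned)
8..60  version  (52B, 4-aligned)
60..61  inode  (1B, 1-aligned)
61..62  offset  (1B, 1-aligned)
62..64  -- padding (2B)
64..68  crc  (4B, 4-aligned)
68..72  signature  (4B, 4-aligned)
72..80  mtime  (8B, 4-aligned)
80..81  n_entries  (1B, 1-aligned)
81..84  -- tail padding (3B)
sizeof = 84, alignof = 4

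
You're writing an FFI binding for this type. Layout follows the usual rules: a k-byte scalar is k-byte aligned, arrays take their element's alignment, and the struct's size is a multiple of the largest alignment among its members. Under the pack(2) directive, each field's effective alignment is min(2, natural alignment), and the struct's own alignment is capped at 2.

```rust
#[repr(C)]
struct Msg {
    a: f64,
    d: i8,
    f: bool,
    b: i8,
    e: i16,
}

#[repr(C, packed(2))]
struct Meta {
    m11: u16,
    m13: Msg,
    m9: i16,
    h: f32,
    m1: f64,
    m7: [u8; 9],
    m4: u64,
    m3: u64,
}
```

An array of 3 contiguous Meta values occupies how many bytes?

174

Msg: @0: a [8B, align 8] → 8; @8: d [1B, align 1] → 9; @9: f [1B, align 1] → 10; @10: b [1B, align 1] → 11; +1 pad (align 2); @12: e [2B, align 2] → 14; +2 tail pad (align 8); size 16, align 8
@0: m11 [2B, align 2] → 2
@2: m13 [16B, align 2] → 18
@18: m9 [2B, align 2] → 20
@20: h [4B, align 2] → 24
@24: m1 [8B, align 2] → 32
@32: m7 [9B, align 1] → 41
+1 pad (align 2)
@42: m4 [8B, align 2] → 50
@50: m3 [8B, align 2] → 58
size 58, align 2
array of 3: 3 × 58 = 174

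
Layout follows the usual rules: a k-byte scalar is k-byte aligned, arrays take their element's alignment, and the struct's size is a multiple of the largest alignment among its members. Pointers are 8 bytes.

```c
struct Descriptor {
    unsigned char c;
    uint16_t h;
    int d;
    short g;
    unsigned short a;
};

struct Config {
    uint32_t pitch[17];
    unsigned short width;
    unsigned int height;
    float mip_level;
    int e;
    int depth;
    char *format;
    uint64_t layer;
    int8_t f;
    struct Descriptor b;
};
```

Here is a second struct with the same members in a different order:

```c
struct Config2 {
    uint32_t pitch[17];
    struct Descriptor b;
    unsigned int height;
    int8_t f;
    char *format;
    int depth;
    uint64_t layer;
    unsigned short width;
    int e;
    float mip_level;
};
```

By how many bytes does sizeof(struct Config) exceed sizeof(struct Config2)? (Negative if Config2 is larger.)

Descriptor: @0: c [1B, align 1] → 1; +1 pad (align 2); @2: h [2B, align 2] → 4; @4: d [4B, align 4] → 8; @8: g [2B, align 2] → 10; @10: a [2B, align 2] → 12; size 12, align 4
@0: pitch [68B, align 4] → 68
@68: width [2B, align 2] → 70
+2 pad (align 4)
@72: height [4B, align 4] → 76
@76: mip_level [4B, align 4] → 80
@80: e [4B, align 4] → 84
@84: depth [4B, align 4] → 88
@88: format [8B, align 8] → 96
@96: layer [8B, align 8] → 104
@104: f [1B, align 1] → 105
+3 pad (align 4)
@108: b [12B, align 4] → 120
size 120, align 8
— Config2 —
@0: pitch [68B, align 4] → 68
@68: b [12B, align 4] → 80
@80: height [4B, align 4] → 84
@84: f [1B, align 1] → 85
+3 pad (align 8)
@88: format [8B, align 8] → 96
@96: depth [4B, align 4] → 100
+4 pad (align 8)
@104: layer [8B, align 8] → 112
@112: width [2B, align 2] → 114
+2 pad (align 4)
@116: e [4B, align 4] → 120
@120: mip_level [4B, align 4] → 124
+4 tail pad (align 8)
size 128, align 8
120 − 128 = -8

-8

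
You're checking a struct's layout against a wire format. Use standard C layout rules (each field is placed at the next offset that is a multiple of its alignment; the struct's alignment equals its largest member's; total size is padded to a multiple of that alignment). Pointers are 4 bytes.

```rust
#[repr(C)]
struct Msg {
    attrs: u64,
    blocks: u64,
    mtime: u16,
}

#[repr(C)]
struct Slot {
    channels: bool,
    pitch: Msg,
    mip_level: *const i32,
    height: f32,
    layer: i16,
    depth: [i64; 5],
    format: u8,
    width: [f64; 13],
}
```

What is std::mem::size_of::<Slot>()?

200 bytes

Msg: 0..8  attrs  (8B, 8-aligned); 8..16  blocks  (8B, 8-aligned); 16..18  mtime  (2B, 2-aligned); 18..24  -- tail padding (6B); sizeof = 24, alignof = 8
0..1  channels  (1B, 1-aligned)
1..8  -- padding (7B)
8..32  pitch  (24B, 8-aligned)
32..36  mip_level  (4B, 4-aligned)
36..40  height  (4B, 4-aligned)
40..42  layer  (2B, 2-aligned)
42..48  -- padding (6B)
48..88  depth  (40B, 8-aligned)
88..89  format  (1B, 1-aligned)
89..96  -- padding (7B)
96..200  width  (104B, 8-aligned)
sizeof = 200, alignof = 8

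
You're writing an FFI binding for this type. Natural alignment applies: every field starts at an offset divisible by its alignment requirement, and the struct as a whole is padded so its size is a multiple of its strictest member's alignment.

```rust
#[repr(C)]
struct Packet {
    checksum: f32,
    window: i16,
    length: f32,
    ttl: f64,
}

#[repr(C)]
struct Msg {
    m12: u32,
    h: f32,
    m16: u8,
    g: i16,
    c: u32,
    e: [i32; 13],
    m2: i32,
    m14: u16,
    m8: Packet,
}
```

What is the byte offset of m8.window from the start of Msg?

84

Packet: 0..4  checksum  (4B, 4-aligned); 4..6  window  (2B, 2-aligned); 6..8  -- padding (2B); 8..12  length  (4B, 4-aligned); 12..16  -- padding (4B); 16..24  ttl  (8B, 8-aligned); sizeof = 24, alignof = 8
0..4  m12  (4B, 4-aligned)
4..8  h  (4B, 4-aligned)
8..9  m16  (1B, 1-aligned)
9..10  -- padding (1B)
10..12  g  (2B, 2-aligned)
12..16  c  (4B, 4-aligned)
16..68  e  (52B, 4-aligned)
68..72  m2  (4B, 4-aligned)
72..74  m14  (2B, 2-aligned)
74..80  -- padding (6B)
80..104  m8  (24B, 8-aligned)
within Packet: window at 4
80 + 4 = 84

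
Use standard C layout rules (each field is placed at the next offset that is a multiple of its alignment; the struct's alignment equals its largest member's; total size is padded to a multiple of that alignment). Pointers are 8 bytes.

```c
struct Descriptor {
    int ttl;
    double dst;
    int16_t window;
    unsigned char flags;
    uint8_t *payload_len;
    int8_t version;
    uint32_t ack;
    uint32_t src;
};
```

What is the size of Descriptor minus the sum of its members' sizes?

@0: ttl [4B, align 4] → 4
+4 pad (align 8)
@8: dst [8B, align 8] → 16
@16: window [2B, align 2] → 18
@18: flags [1B, align 1] → 19
+5 pad (align 8)
@24: payload_len [8B, align 8] → 32
@32: version [1B, align 1] → 33
+3 pad (align 4)
@36: ack [4B, align 4] → 40
@40: src [4B, align 4] → 44
+4 tail pad (align 8)
size 48, align 8
data bytes 32, size 48 → padding 16

16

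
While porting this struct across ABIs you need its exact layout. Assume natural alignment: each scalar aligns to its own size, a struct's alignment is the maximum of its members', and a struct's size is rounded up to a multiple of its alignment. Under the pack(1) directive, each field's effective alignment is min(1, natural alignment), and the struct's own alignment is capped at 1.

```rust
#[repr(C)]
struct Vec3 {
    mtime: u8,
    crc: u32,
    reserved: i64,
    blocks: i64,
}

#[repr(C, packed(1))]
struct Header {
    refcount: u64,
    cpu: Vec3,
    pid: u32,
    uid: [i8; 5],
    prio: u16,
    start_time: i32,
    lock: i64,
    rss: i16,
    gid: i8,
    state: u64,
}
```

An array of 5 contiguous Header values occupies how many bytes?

330

Vec3: mtime at 0 (size 1, align 1) → ends 1; pad 3 to align 4 for crc; crc at 4 (size 4, align 4) → ends 8; reserved at 8 (size 8, align 8) → ends 16; blocks at 16 (size 8, align 8) → ends 24; total 24 bytes, alignment 8
refcount at 0 (size 8, align 1) → ends 8
cpu at 8 (size 24, align 1) → ends 32
pid at 32 (size 4, align 1) → ends 36
uid at 36 (size 5, align 1) → ends 41
prio at 41 (size 2, align 1) → ends 43
start_time at 43 (size 4, align 1) → ends 47
lock at 47 (size 8, align 1) → ends 55
rss at 55 (size 2, align 1) → ends 57
gid at 57 (size 1, align 1) → ends 58
state at 58 (size 8, align 1) → ends 66
total 66 bytes, alignment 1
array of 5: 5 × 66 = 330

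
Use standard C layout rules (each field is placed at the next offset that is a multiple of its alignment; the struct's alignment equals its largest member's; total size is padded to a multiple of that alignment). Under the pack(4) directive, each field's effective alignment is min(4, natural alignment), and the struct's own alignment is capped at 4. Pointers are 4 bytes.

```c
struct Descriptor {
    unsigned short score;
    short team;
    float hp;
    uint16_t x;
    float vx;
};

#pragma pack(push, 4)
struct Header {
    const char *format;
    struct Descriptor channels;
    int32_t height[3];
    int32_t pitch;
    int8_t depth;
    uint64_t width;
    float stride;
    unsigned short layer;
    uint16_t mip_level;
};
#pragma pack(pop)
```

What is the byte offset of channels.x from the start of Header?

Descriptor: @0: score [2B, align 2] → 2; @2: team [2B, align 2] → 4; @4: hp [4B, align 4] → 8; @8: x [2B, align 2] → 10; +2 pad (align 4); @12: vx [4B, align 4] → 16; size 16, align 4
@0: format [4B, align 4] → 4
@4: channels [16B, align 4] → 20
within Descriptor: x at 8
4 + 8 = 12

12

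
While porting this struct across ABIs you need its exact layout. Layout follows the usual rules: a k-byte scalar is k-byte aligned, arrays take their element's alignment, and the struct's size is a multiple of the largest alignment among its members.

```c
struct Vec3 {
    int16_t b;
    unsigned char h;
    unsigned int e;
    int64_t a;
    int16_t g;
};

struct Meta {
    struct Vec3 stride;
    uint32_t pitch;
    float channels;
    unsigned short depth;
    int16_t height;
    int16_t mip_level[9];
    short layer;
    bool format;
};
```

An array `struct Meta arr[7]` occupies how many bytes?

Vec3: @0: b [2B, align 2] → 2; @2: h [1B, align 1] → 3; +1 pad (align 4); @4: e [4B, align 4] → 8; @8: a [8B, align 8] → 16; @16: g [2B, align 2] → 18; +6 tail pad (align 8); size 24, align 8
@0: stride [24B, align 8] → 24
@24: pitch [4B, align 4] → 28
@28: channels [4B, align 4] → 32
@32: depth [2B, align 2] → 34
@34: height [2B, align 2] → 36
@36: mip_level [18B, align 2] → 54
@54: layer [2B, align 2] → 56
@56: format [1B, align 1] → 57
+7 tail pad (align 8)
size 64, align 8
array of 7: 7 × 64 = 448

448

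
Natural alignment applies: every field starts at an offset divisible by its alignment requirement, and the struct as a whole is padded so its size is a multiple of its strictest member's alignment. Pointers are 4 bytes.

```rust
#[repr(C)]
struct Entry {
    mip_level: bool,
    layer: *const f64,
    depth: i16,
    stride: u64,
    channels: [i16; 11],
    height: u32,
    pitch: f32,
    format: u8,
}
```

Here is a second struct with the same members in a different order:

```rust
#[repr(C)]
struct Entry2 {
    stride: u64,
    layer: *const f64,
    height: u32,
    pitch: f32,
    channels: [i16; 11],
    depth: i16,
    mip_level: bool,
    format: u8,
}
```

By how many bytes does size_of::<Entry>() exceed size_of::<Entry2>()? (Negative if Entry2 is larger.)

0..1  mip_level  (1B, 1-aligned)
1..4  -- padding (3B)
4..8  layer  (4B, 4-aligned)
8..10  depth  (2B, 2-aligned)
10..16  -- padding (6B)
16..24  stride  (8B, 8-aligned)
24..46  channels  (22B, 2-aligned)
46..48  -- padding (2B)
48..52  height  (4B, 4-aligned)
52..56  pitch  (4B, 4-aligned)
56..57  format  (1B, 1-aligned)
57..64  -- tail padding (7B)
sizeof = 64, alignof = 8
— Entry2 —
0..8  stride  (8B, 8-aligned)
8..12  layer  (4B, 4-aligned)
12..16  height  (4B, 4-aligned)
16..20  pitch  (4B, 4-aligned)
20..42  channels  (22B, 2-aligned)
42..44  depth  (2B, 2-aligned)
44..45  mip_level  (1B, 1-aligned)
45..46  format  (1B, 1-aligned)
46..48  -- tail padding (2B)
sizeof = 48, alignof = 8
64 − 48 = 16

16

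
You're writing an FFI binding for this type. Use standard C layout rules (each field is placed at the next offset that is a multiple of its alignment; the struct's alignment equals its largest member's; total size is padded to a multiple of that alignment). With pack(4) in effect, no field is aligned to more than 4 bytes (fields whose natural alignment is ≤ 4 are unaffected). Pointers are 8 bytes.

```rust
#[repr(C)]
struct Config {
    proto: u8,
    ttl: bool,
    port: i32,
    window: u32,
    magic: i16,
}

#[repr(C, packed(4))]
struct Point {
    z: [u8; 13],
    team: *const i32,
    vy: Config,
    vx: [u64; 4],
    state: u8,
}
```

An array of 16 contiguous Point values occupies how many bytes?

1216

Config: proto at 0 (size 1, align 1) → ends 1; ttl at 1 (size 1, align 1) → ends 2; pad 2 to align 4 for port; port at 4 (size 4, align 4) → ends 8; window at 8 (size 4, align 4) → ends 12; magic at 12 (size 2, align 2) → ends 14; tail pad 2 to reach multiple of 4; total 16 bytes, alignment 4
z at 0 (size 13, align 1) → ends 13
pad 3 to align 4 for team
team at 16 (size 8, align 4) → ends 24
vy at 24 (size 16, align 4) → ends 40
vx at 40 (size 32, align 4) → ends 72
state at 72 (size 1, align 1) → ends 73
tail pad 3 to reach multiple of 4
total 76 bytes, alignment 4
array of 16: 16 × 76 = 1216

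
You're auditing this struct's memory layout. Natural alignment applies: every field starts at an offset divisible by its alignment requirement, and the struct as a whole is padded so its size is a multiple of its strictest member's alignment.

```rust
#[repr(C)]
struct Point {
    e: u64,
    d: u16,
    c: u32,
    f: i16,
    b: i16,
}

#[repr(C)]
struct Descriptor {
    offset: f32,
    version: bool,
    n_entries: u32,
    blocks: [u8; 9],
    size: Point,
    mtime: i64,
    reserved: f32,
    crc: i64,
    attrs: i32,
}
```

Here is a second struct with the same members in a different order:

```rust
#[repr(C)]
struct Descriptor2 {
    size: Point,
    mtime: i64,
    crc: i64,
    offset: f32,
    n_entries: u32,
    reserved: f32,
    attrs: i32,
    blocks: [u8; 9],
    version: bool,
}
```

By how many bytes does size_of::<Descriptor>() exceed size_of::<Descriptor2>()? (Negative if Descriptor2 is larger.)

Point: 0..8  e  (8B, 8-aligned); 8..10  d  (2B, 2-aligned); 10..12  -- padding (2B); 12..16  c  (4B, 4-aligned); 16..18  f  (2B, 2-aligned); 18..20  b  (2B, 2-aligned); 20..24  -- tail padding (4B); sizeof = 24, alignof = 8
0..4  offset  (4B, 4-aligned)
4..5  version  (1B, 1-aligned)
5..8  -- padding (3B)
8..12  n_entries  (4B, 4-aligned)
12..21  blocks  (9B, 1-aligned)
21..24  -- padding (3B)
24..48  size  (24B, 8-aligned)
48..56  mtime  (8B, 8-aligned)
56..60  reserved  (4B, 4-aligned)
60..64  -- padding (4B)
64..72  crc  (8B, 8-aligned)
72..76  attrs  (4B, 4-aligned)
76..80  -- tail padding (4B)
sizeof = 80, alignof = 8
— Descriptor2 —
0..24  size  (24B, 8-aligned)
24..32  mtime  (8B, 8-aligned)
32..40  crc  (8B, 8-aligned)
40..44  offset  (4B, 4-aligned)
44..48  n_entries  (4B, 4-aligned)
48..52  reserved  (4B, 4-aligned)
52..56  attrs  (4B, 4-aligned)
56..65  blocks  (9B, 1-aligned)
65..66  version  (1B, 1-aligned)
66..72  -- tail padding (6B)
sizeof = 72, alignof = 8
80 − 72 = 8

8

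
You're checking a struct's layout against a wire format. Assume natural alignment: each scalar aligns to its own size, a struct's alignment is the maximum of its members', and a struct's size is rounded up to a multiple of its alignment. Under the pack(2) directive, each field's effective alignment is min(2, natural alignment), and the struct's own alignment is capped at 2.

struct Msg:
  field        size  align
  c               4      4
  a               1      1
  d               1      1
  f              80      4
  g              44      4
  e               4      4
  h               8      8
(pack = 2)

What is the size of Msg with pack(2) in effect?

142

0..4  c  (4B, 2-aligned)
4..5  a  (1B, 1-aligned)
5..6  d  (1B, 1-aligned)
6..86  f  (80B, 2-aligned)
86..130  g  (44B, 2-aligned)
130..134  e  (4B, 2-aligned)
134..142  h  (8B, 2-aligned)
sizeof = 142, alignof = 2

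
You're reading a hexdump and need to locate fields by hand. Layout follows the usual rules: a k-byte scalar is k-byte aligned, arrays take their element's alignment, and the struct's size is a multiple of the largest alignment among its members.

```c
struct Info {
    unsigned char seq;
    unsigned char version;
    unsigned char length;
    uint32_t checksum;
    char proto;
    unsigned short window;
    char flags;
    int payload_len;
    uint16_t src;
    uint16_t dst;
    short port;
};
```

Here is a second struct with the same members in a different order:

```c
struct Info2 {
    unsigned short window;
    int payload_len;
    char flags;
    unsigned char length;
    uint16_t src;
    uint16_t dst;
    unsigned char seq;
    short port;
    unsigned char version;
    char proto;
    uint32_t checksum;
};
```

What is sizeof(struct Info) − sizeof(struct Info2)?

4

seq at 0 (size 1, align 1) → ends 1
version at 1 (size 1, align 1) → ends 2
length at 2 (size 1, align 1) → ends 3
pad 1 to align 4 for checksum
checksum at 4 (size 4, align 4) → ends 8
proto at 8 (size 1, align 1) → ends 9
pad 1 to align 2 for window
window at 10 (size 2, align 2) → ends 12
flags at 12 (size 1, align 1) → ends 13
pad 3 to align 4 for payload_len
payload_len at 16 (size 4, align 4) → ends 20
src at 20 (size 2, align 2) → ends 22
dst at 22 (size 2, align 2) → ends 24
port at 24 (size 2, align 2) → ends 26
tail pad 2 to reach multiple of 4
total 28 bytes, alignment 4
— Info2 —
window at 0 (size 2, align 2) → ends 2
pad 2 to align 4 for payload_len
payload_len at 4 (size 4, align 4) → ends 8
flags at 8 (size 1, align 1) → ends 9
length at 9 (size 1, align 1) → ends 10
src at 10 (size 2, align 2) → ends 12
dst at 12 (size 2, align 2) → ends 14
seq at 14 (size 1, align 1) → ends 15
pad 1 to align 2 for port
port at 16 (size 2, align 2) → ends 18
version at 18 (size 1, align 1) → ends 19
proto at 19 (size 1, align 1) → ends 20
checksum at 20 (size 4, align 4) → ends 24
total 24 bytes, alignment 4
28 − 24 = 4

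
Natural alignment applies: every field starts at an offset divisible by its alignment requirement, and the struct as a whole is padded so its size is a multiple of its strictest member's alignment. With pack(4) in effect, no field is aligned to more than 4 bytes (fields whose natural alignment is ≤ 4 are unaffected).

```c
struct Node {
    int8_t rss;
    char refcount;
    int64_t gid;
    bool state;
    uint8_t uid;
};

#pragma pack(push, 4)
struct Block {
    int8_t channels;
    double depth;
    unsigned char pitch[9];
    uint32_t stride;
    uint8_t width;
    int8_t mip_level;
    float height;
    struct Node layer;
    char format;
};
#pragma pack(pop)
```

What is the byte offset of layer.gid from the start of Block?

44

Node: @0: rss [1B, align 1] → 1; @1: refcount [1B, align 1] → 2; +6 pad (align 8); @8: gid [8B, align 8] → 16; @16: state [1B, align 1] → 17; @17: uid [1B, align 1] → 18; +6 tail pad (align 8); size 24, align 8
@0: channels [1B, align 1] → 1
+3 pad (align 4)
@4: depth [8B, align 4] → 12
@12: pitch [9B, align 1] → 21
+3 pad (align 4)
@24: stride [4B, align 4] → 28
@28: width [1B, align 1] → 29
@29: mip_level [1B, align 1] → 30
+2 pad (align 4)
@32: height [4B, align 4] → 36
@36: layer [24B, align 4] → 60
within Node: gid at 8
36 + 8 = 44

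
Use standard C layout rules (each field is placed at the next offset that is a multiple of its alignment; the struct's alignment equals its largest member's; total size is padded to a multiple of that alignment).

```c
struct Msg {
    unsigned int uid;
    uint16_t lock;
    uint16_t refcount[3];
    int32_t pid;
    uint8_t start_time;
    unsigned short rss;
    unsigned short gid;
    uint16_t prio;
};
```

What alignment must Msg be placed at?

member alignments: uid=4, lock=2, refcount=2, pid=4, start_time=1, rss=2, gid=2, prio=2
max = 4

4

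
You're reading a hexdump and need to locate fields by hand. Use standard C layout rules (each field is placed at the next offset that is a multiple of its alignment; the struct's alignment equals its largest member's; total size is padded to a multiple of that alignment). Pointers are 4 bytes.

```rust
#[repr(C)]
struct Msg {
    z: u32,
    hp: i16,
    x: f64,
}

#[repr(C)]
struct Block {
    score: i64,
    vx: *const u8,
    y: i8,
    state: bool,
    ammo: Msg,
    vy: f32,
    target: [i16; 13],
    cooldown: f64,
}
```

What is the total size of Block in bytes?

72 bytes

Msg: 0..4  z  (4B, 4-aligned); 4..6  hp  (2B, 2-aligned); 6..8  -- padding (2B); 8..16  x  (8B, 8-aligned); sizeof = 16, alignof = 8
0..8  score  (8B, 8-aligned)
8..12  vx  (4B, 4-aligned)
12..13  y  (1B, 1-aligned)
13..14  state  (1B, 1-aligned)
14..16  -- padding (2B)
16..32  ammo  (16B, 8-aligned)
32..36  vy  (4B, 4-aligned)
36..62  target  (26B, 2-aligned)
62..64  -- padding (2B)
64..72  cooldown  (8B, 8-aligned)
sizeof = 72, alignof = 8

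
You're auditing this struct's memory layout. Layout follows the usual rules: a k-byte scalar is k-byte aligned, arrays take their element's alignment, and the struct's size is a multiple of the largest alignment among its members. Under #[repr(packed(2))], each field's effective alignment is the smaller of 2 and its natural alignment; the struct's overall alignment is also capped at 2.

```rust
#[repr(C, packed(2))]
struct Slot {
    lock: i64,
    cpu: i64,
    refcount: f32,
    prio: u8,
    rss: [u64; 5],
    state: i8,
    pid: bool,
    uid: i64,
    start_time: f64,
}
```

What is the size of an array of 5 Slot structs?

lock at 0 (size 8, align 2) → ends 8
cpu at 8 (size 8, align 2) → ends 16
refcount at 16 (size 4, align 2) → ends 20
prio at 20 (size 1, align 1) → ends 21
pad 1 to align 2 for rss
rss at 22 (size 40, align 2) → ends 62
state at 62 (size 1, align 1) → ends 63
pid at 63 (size 1, align 1) → ends 64
uid at 64 (size 8, align 2) → ends 72
start_time at 72 (size 8, align 2) → ends 80
total 80 bytes, alignment 2
array of 5: 5 × 80 = 400

400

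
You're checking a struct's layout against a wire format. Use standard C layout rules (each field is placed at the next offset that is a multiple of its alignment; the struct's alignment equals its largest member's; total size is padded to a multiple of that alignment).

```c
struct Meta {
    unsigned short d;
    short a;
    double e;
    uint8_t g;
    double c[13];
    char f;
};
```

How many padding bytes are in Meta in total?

@0: d [2B, align 2] → 2
@2: a [2B, align 2] → 4
+4 pad (align 8)
@8: e [8B, align 8] → 16
@16: g [1B, align 1] → 17
+7 pad (align 8)
@24: c [104B, align 8] → 128
@128: f [1B, align 1] → 129
+7 tail pad (align 8)
size 136, align 8
data bytes 118, size 136 → padding 18

18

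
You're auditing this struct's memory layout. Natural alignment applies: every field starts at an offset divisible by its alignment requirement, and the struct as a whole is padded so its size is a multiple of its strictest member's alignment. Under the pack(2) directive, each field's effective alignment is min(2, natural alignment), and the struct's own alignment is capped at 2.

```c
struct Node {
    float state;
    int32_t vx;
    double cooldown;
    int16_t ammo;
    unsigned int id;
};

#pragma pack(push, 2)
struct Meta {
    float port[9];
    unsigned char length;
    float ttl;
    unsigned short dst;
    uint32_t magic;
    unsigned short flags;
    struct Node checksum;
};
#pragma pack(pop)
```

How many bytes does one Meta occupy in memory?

74 bytes

Node: 0..4  state  (4B, 4-aligned); 4..8  vx  (4B, 4-aligned); 8..16  cooldown  (8B, 8-aligned); 16..18  ammo  (2B, 2-aligned); 18..20  -- padding (2B); 20..24  id  (4B, 4-aligned); sizeof = 24, alignof = 8
0..36  port  (36B, 2-aligned)
36..37  length  (1B, 1-aligned)
37..38  -- padding (1B)
38..42  ttl  (4B, 2-aligned)
42..44  dst  (2B, 2-aligned)
44..48  magic  (4B, 2-aligned)
48..50  flags  (2B, 2-aligned)
50..74  checksum  (24B, 2-aligned)
sizeof = 74, alignof = 2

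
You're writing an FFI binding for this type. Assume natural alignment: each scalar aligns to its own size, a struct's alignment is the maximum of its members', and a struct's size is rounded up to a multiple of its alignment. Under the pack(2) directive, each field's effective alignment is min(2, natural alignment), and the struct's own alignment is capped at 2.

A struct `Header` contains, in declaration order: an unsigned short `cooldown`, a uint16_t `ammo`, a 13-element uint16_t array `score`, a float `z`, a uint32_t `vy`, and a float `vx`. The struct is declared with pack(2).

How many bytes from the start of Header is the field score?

4

@0: cooldown [2B, align 2] → 2
@2: ammo [2B, align 2] → 4
@4: score [26B, align 2] → 30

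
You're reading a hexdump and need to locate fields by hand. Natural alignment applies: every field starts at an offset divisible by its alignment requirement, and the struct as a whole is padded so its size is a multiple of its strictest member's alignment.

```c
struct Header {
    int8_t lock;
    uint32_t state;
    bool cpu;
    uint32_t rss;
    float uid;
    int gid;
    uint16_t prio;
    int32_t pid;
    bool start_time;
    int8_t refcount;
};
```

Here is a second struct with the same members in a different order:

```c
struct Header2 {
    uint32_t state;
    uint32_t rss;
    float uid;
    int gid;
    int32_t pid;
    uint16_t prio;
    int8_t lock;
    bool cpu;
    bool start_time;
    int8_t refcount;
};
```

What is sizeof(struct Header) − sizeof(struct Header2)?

lock at 0 (size 1, align 1) → ends 1
pad 3 to align 4 for state
state at 4 (size 4, align 4) → ends 8
cpu at 8 (size 1, align 1) → ends 9
pad 3 to align 4 for rss
rss at 12 (size 4, align 4) → ends 16
uid at 16 (size 4, align 4) → ends 20
gid at 20 (size 4, align 4) → ends 24
prio at 24 (size 2, align 2) → ends 26
pad 2 to align 4 for pid
pid at 28 (size 4, align 4) → ends 32
start_time at 32 (size 1, align 1) → ends 33
refcount at 33 (size 1, align 1) → ends 34
tail pad 2 to reach multiple of 4
total 36 bytes, alignment 4
— Header2 —
state at 0 (size 4, align 4) → ends 4
rss at 4 (size 4, align 4) → ends 8
uid at 8 (size 4, align 4) → ends 12
gid at 12 (size 4, align 4) → ends 16
pid at 16 (size 4, align 4) → ends 20
prio at 20 (size 2, align 2) → ends 22
lock at 22 (size 1, align 1) → ends 23
cpu at 23 (size 1, align 1) → ends 24
start_time at 24 (size 1, align 1) → ends 25
refcount at 25 (size 1, align 1) → ends 26
tail pad 2 to reach multiple of 4
total 28 bytes, alignment 4
36 − 28 = 8

8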